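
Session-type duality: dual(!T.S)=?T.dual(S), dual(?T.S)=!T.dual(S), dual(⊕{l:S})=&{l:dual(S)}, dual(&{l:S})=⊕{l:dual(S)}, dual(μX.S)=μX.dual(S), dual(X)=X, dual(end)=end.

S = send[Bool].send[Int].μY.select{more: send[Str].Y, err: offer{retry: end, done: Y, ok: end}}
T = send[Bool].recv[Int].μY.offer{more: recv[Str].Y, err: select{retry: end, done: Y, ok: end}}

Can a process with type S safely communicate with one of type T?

NO

send[Bool] | send[Bool]  ✗ same direction on both sides — not dual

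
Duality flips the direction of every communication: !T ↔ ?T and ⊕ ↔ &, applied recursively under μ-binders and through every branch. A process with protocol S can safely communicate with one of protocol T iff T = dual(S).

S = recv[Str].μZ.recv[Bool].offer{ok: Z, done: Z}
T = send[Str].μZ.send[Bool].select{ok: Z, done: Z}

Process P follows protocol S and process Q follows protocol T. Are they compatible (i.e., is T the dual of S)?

YES

recv[Str] ‖ send[Str]  ✓
  μZ ‖ μZ  ✓ (binder kept)
    recv[Bool] ‖ send[Bool]  ✓
      offer{ok,done} ‖ select{ok,done}  ✓ labels match
        case ok:
          Z ‖ Z  ✓
        case done:
          Z ‖ Z  ✓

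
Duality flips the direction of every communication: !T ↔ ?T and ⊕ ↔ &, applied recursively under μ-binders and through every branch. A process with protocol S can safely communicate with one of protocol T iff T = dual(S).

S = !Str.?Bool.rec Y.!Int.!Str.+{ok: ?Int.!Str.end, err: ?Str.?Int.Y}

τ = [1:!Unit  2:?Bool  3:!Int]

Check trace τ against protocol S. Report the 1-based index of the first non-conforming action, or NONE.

@1 got !Unit, protocol expects !Str  ✗

1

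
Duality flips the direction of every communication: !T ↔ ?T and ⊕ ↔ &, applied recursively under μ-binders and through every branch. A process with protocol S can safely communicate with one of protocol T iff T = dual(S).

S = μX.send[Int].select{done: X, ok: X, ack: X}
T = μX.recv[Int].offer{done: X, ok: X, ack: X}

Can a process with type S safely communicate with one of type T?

YES

μX vs μX  ✓ (binder kept)
  send[Int] vs recv[Int]  ✓
    select{done,ok,ack} vs offer{done,ok,ack}  ✓ labels match
      • done:
        X vs X  ✓
      • ok:
        X vs X  ✓
      • ack:
        X vs X  ✓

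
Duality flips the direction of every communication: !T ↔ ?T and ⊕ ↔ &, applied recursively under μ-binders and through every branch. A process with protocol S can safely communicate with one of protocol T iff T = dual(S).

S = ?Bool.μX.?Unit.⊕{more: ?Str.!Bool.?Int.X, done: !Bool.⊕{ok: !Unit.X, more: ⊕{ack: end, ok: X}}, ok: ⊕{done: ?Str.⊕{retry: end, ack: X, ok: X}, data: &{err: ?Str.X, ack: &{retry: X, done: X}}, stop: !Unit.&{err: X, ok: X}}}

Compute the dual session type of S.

?Bool = !Bool
  μX = μX  (μ self-dual)
    ?Unit = !Unit
      ⊕{more,done,ok} = &{more,done,ok}  (select→offer)
        • more:
          ?Str = !Str
            !Bool = ?Bool
              ?Int = !Int
                X ↦ X
        • done:
          !Bool = ?Bool
            ⊕{ok,more} = &{ok,more}  (select→offer)
              • ok:
                !Unit = ?Unit
                  X ↦ X
              • more:
                ⊕{ack,ok} = &{ack,ok}  (select→offer)
                  • ack:
                    end ↦ end
                  • ok:
                    X ↦ X
        • ok:
          ⊕{done,data,stop} = &{done,data,stop}  (select→offer)
            • done:
              ?Str = !Str
                ⊕{retry,ack,ok} = &{retry,ack,ok}  (select→offer)
                  • retry:
                    end ↦ end
                  • ack:
                    X ↦ X
                  • ok:
                    X ↦ X
            • data:
              &{err,ack} = ⊕{err,ack}  (external→internal)
                • err:
                  ?Str = !Str
                    X ↦ X
                • ack:
                  &{retry,done} = ⊕{retry,done}  (external→internal)
                    • retry:
                      X ↦ X
                    • done:
                      X ↦ X
            • stop:
              !Unit = ?Unit
                &{err,ok} = ⊕{err,ok}  (external→internal)
                  • err:
                    X ↦ X
                  • ok:
                    X ↦ X

!Bool.μX.!Unit.&{more: !Str.?Bool.!Int.X, done: ?Bool.&{ok: ?Unit.X, more: &{ack: end, ok: X}}, ok: &{done: !Str.&{retry: end, ack: X, ok: X}, data: ⊕{err: !Str.X, ack: ⊕{retry: X, done: X}}, stop: ?Unit.⊕{err: X, ok: X}}}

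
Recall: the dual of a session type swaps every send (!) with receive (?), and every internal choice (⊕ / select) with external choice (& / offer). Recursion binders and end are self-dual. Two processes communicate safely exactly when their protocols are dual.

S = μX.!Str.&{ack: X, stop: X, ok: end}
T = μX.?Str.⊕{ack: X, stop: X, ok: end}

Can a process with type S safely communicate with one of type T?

YES

μX vs μX  match (binder kept)
  !Str vs ?Str  match
    &{ack,stop,ok} vs ⊕{ack,stop,ok}  match labels match
      case ack:
        X vs X  match
      case stop:
        X vs X  match
      case ok:
        end vs end  match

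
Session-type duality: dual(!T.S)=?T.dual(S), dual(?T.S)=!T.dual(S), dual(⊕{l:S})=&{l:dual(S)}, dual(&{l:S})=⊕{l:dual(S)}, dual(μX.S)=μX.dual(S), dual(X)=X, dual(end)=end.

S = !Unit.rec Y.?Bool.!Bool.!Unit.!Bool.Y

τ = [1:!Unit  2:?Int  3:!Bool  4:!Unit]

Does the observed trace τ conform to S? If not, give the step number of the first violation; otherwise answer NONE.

2

step 1: !Unit  ✓  state: rec Y.…
step 2: got ?Int, protocol expects ?Bool  ✗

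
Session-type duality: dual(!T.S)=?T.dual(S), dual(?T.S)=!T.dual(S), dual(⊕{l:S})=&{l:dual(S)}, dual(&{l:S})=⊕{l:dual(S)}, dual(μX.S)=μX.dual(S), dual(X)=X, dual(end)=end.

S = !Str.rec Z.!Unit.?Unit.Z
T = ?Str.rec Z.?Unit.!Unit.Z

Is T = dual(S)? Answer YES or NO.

!Str vs ?Str  ok
  rec Z vs rec Z  ok (rec unchanged)
    !Unit vs ?Unit  ok
      ?Unit vs !Unit  ok
        Z vs Z  ok

YES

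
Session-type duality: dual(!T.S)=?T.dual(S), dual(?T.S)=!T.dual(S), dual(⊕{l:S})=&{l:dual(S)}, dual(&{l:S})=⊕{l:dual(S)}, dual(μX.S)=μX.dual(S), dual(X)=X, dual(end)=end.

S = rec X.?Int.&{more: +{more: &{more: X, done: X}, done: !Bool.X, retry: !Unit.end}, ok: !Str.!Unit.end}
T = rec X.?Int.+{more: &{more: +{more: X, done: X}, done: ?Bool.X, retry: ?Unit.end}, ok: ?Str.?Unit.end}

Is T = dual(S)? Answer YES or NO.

rec X vs rec X  ok (μ self-dual)
  ?Int vs ?Int  ✗ same direction on both sides — not dual

NO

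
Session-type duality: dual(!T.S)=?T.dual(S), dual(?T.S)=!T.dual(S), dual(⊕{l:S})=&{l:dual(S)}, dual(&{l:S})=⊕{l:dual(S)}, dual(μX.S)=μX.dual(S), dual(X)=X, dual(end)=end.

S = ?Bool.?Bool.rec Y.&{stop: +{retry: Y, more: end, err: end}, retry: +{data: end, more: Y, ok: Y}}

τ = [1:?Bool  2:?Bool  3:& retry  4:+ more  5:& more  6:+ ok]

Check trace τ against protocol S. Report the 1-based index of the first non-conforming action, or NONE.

5

@1 ?Bool  match  residual = ?Bool.rec Y.…
@2 ?Bool  match  residual = rec Y.…
@3 & retry  match  residual = +{data: end, more: rec Y.…, ok: rec Y.…}
@4 + more  match  residual = rec Y.…
@5 got & more, protocol expects & stop or & retry  ✗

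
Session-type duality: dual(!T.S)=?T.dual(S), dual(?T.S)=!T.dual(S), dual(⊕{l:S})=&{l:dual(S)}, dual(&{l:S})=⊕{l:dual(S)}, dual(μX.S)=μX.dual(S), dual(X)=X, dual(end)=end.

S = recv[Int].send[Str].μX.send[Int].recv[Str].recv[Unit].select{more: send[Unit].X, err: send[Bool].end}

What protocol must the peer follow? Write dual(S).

send[Int].recv[Str].μX.recv[Int].send[Str].send[Unit].offer{more: recv[Unit].X, err: recv[Bool].end}

recv[Int] → send[Int]
  send[Str] → recv[Str]
    μX → μX  (rec unchanged)
      send[Int] → recv[Int]
        recv[Str] → send[Str]
          recv[Unit] → send[Unit]
            select{more,err} → offer{more,err}  (internal→external)
              case more:
                send[Unit] → recv[Unit]
                  X ↦ X
              case err:
                send[Bool] → recv[Bool]
                  end ↦ end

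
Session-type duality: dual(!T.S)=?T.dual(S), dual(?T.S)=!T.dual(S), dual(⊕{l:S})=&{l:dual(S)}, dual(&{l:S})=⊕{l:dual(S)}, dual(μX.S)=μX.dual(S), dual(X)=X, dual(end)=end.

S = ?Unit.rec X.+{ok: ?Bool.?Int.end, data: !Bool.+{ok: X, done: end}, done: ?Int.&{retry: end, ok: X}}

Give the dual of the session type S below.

!Unit.rec X.&{ok: !Bool.!Int.end, data: ?Bool.&{ok: X, done: end}, done: !Int.+{retry: end, ok: X}}

?Unit → !Unit
  rec X → rec X  (binder kept)
    +{ok,data,done} → &{ok,data,done}  (select→offer)
      case ok:
        ?Bool → !Bool
          ?Int → !Int
            end ↦ end
      case data:
        !Bool → ?Bool
          +{ok,done} → &{ok,done}  (select→offer)
            case ok:
              X ↦ X
            case done:
              end ↦ end
      case done:
        ?Int → !Int
          &{retry,ok} → +{retry,ok}  (offer→select)
            case retry:
              end ↦ end
            case ok:
              X ↦ X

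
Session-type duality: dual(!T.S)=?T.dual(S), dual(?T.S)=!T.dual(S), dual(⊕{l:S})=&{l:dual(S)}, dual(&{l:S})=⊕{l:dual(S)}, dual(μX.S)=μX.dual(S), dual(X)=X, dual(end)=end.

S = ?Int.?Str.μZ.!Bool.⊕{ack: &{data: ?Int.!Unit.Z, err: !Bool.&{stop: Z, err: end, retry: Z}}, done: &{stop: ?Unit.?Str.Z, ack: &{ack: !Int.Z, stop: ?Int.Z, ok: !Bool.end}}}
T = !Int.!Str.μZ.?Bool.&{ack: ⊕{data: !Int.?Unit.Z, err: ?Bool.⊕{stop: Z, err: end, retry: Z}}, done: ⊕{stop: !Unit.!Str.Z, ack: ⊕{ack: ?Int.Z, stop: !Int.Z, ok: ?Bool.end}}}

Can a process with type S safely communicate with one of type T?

?Int | !Int  ok
  ?Str | !Str  ok
    μZ | μZ  ok (binder kept)
      !Bool | ?Bool  ok
        ⊕{ack,done} | &{ack,done}  ok same labels
          • ack:
            &{data,err} | ⊕{data,err}  ok same labels
              • data:
                ?Int | !Int  ok
                  !Unit | ?Unit  ok
                    Z | Z  ok
              • err:
                !Bool | ?Bool  ok
                  &{stop,err,retry} | ⊕{stop,err,retry}  ok same labels
                    • stop:
                      Z | Z  ok
                    • err:
                      end | end  ok
                    • retry:
                      Z | Z  ok
          • done:
            &{stop,ack} | ⊕{stop,ack}  ok same labels
              • stop:
                ?Unit | !Unit  ok
                  ?Str | !Str  ok
                    Z | Z  ok
              • ack:
                &{ack,stop,ok} | ⊕{ack,stop,ok}  ok same labels
                  • ack:
                    !Int | ?Int  ok
                      Z | Z  ok
                  • stop:
                    ?Int | !Int  ok
                      Z | Z  ok
                  • ok:
                    !Bool | ?Bool  ok
                      end | end  ok

YES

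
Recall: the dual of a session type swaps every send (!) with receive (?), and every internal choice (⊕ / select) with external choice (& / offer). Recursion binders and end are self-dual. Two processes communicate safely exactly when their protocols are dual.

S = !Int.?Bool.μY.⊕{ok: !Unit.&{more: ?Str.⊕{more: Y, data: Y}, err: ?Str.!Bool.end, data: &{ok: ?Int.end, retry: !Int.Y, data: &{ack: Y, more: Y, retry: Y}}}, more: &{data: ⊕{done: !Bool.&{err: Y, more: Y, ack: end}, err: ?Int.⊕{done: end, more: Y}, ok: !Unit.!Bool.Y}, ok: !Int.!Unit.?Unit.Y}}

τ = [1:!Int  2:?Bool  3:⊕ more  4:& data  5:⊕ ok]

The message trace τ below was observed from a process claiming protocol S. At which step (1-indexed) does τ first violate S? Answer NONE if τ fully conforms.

[1] !Int  ok  cont: ?Bool.μY.…
[2] ?Bool  ok  cont: μY.…
[3] ⊕ more  ok  cont: &{data: ⊕{done: !Bool.&{err: μY.…, more: μY.…, ack: end}, err: ?Int.⊕{done: end, more: μY.…}, ok: !Unit.!Bool.μY.…}, ok: !Int.!Unit.?Unit.μY.…}
[4] & data  ok  cont: ⊕{done: !Bool.&{err: μY.…, more: μY.…, ack: end}, err: ?Int.⊕{done: end, more: μY.…}, ok: !Unit.!Bool.μY.…}
[5] ⊕ ok  ok  cont: !Unit.!Bool.μY.…
all 5 steps conform

NONE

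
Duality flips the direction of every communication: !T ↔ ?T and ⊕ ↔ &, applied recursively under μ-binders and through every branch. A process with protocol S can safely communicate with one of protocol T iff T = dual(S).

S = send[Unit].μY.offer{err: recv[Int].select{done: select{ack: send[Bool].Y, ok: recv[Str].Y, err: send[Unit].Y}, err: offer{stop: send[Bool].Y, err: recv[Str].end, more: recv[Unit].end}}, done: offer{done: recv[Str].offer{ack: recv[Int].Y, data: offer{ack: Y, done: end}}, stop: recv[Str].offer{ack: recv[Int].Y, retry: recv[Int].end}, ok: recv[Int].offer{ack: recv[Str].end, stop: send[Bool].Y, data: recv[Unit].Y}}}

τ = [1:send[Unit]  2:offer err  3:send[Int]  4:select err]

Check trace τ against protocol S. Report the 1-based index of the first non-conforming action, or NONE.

3

[1] send[Unit]  ok  residual = μY.…
[2] offer err  ok  residual = recv[Int].select{done: select{ack: send[Bool].μY.…, ok: recv[Str].μY.…, err: send[Unit].μY.…}, err: offer{stop: send[Bool].μY.…, err: recv[Str].end, more: recv[Unit].end}}
[3] got send[Int], protocol expects recv[Int]  ✗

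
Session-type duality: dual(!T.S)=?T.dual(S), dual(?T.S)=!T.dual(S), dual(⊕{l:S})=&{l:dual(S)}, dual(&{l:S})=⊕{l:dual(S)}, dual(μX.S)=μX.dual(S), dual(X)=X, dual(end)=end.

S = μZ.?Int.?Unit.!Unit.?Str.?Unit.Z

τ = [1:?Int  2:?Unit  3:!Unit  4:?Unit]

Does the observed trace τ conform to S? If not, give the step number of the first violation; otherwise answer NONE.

4

@1 ?Int  match  now at ?Unit.!Unit.?Str.?Unit.μZ.…
@2 ?Unit  match  now at !Unit.?Str.?Unit.μZ.…
@3 !Unit  match  now at ?Str.?Unit.μZ.…
@4 got ?Unit, protocol expects ?Str  ✗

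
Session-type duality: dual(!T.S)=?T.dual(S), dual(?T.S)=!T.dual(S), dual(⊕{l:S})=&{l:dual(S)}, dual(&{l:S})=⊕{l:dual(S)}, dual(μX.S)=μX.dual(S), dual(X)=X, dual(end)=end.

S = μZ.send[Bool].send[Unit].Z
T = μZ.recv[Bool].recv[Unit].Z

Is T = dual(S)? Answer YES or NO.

YES

μZ vs μZ  match (rec unchanged)
  send[Bool] vs recv[Bool]  match
    send[Unit] vs recv[Unit]  match
      Z vs Z  match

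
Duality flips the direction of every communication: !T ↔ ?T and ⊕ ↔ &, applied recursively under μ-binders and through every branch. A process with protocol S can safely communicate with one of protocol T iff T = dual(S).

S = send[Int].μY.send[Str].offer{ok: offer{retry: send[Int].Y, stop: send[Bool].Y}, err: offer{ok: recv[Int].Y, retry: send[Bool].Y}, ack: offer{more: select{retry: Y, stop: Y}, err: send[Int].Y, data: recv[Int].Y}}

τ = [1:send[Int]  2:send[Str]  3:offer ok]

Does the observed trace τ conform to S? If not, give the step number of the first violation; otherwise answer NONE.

step 1: send[Int]  ✓  state: μY.…
step 2: send[Str]  ✓  state: offer{ok: offer{retry: send[Int].μY.…, stop: send[Bool].μY.…}, err: offer{ok: recv[Int].μY.…, retry: send[Bool].μY.…}, ack: offer{more: select{retry: μY.…, stop: μY.…}, err: send[Int].μY.…, data: recv[Int].μY.…}}
step 3: offer ok  ✓  state: offer{retry: send[Int].μY.…, stop: send[Bool].μY.…}
trace exhausted — no violation

NONE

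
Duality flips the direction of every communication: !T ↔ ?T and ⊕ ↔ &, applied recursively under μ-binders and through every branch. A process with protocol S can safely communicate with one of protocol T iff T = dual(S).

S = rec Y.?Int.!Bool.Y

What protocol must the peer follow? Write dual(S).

rec Y.!Int.?Bool.Y

rec Y → rec Y  (rec unchanged)
  ?Int → !Int
    !Bool → ?Bool
      dual(Y) = Y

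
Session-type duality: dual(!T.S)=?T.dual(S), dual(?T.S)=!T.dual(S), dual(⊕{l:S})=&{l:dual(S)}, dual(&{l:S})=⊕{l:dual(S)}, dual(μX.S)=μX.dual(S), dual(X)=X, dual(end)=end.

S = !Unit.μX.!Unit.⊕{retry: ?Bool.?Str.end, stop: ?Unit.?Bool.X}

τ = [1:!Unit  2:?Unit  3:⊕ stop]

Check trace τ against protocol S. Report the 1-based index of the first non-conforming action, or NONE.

2

[1] !Unit  match  now at μX.…
[2] got ?Unit, protocol expects !Unit  ✗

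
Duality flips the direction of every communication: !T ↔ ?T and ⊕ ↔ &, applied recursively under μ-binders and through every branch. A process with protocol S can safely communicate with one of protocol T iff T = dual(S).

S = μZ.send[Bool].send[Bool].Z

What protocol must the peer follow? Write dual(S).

μZ.recv[Bool].recv[Bool].Z

μZ ↦ μZ  (μ self-dual)
  send[Bool] ↦ recv[Bool]
    send[Bool] ↦ recv[Bool]
      dual(Z) = Z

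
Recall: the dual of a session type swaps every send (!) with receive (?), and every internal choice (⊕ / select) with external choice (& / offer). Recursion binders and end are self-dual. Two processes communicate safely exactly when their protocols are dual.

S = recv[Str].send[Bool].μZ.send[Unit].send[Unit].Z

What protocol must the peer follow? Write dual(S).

send[Str].recv[Bool].μZ.recv[Unit].recv[Unit].Z

recv[Str] → send[Str]
  send[Bool] → recv[Bool]
    μZ → μZ  (rec unchanged)
      send[Unit] → recv[Unit]
        send[Unit] → recv[Unit]
          Z self-dual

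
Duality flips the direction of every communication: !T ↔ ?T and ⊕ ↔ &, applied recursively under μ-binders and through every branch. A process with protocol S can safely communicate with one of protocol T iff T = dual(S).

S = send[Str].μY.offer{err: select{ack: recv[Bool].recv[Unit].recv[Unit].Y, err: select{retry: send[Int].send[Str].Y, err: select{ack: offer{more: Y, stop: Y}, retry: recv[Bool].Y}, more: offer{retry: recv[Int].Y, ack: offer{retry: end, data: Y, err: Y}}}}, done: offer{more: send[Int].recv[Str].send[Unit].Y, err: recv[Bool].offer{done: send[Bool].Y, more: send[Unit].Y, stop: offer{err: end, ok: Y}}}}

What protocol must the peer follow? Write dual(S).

send[Str] ↦ recv[Str]
  μY ↦ μY  (μ self-dual)
    offer{err,done} ↦ select{err,done}  (external→internal)
      • err:
        select{ack,err} ↦ offer{ack,err}  (⊕→&)
          • ack:
            recv[Bool] ↦ send[Bool]
              recv[Unit] ↦ send[Unit]
                recv[Unit] ↦ send[Unit]
                  dual(Y) = Y
          • err:
            select{retry,err,more} ↦ offer{retry,err,more}  (⊕→&)
              • retry:
                send[Int] ↦ recv[Int]
                  send[Str] ↦ recv[Str]
                    dual(Y) = Y
              • err:
                select{ack,retry} ↦ offer{ack,retry}  (⊕→&)
                  • ack:
                    offer{more,stop} ↦ select{more,stop}  (external→internal)
                      • more:
                        dual(Y) = Y
                      • stop:
                        dual(Y) = Y
                  • retry:
                    recv[Bool] ↦ send[Bool]
                      dual(Y) = Y
              • more:
                offer{retry,ack} ↦ select{retry,ack}  (external→internal)
                  • retry:
                    recv[Int] ↦ send[Int]
                      dual(Y) = Y
                  • ack:
                    offer{retry,data,err} ↦ select{retry,data,err}  (external→internal)
                      • retry:
                        dual(end) = end
                      • data:
                        dual(Y) = Y
                      • err:
                        dual(Y) = Y
      • done:
        offer{more,err} ↦ select{more,err}  (external→internal)
          • more:
            send[Int] ↦ recv[Int]
              recv[Str] ↦ send[Str]
                send[Unit] ↦ recv[Unit]
                  dual(Y) = Y
          • err:
            recv[Bool] ↦ send[Bool]
              offer{done,more,stop} ↦ select{done,more,stop}  (external→internal)
                • done:
                  send[Bool] ↦ recv[Bool]
                    dual(Y) = Y
                • more:
                  send[Unit] ↦ recv[Unit]
                    dual(Y) = Y
                • stop:
                  offer{err,ok} ↦ select{err,ok}  (external→internal)
                    • err:
                      dual(end) = end
                    • ok:
                      dual(Y) = Y

recv[Str].μY.select{err: offer{ack: send[Bool].send[Unit].send[Unit].Y, err: offer{retry: recv[Int].recv[Str].Y, err: offer{ack: select{more: Y, stop: Y}, retry: send[Bool].Y}, more: select{retry: send[Int].Y, ack: select{retry: end, data: Y, err: Y}}}}, done: select{more: recv[Int].send[Str].recv[Unit].Y, err: send[Bool].select{done: recv[Bool].Y, more: recv[Unit].Y, stop: select{err: end, ok: Y}}}}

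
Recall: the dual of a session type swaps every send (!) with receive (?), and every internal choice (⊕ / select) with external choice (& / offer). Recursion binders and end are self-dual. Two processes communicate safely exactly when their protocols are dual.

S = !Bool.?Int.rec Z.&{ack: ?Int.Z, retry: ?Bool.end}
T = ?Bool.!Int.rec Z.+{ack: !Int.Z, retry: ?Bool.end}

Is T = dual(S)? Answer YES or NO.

!Bool vs ?Bool  match
  ?Int vs !Int  match
    rec Z vs rec Z  match (rec unchanged)
      &{ack,retry} vs +{ack,retry}  match labels match
        • ack:
          ?Int vs !Int  match
            Z vs Z  match
        • retry:
          ?Bool vs ?Bool  ✗ same direction on both sides — not dual

NO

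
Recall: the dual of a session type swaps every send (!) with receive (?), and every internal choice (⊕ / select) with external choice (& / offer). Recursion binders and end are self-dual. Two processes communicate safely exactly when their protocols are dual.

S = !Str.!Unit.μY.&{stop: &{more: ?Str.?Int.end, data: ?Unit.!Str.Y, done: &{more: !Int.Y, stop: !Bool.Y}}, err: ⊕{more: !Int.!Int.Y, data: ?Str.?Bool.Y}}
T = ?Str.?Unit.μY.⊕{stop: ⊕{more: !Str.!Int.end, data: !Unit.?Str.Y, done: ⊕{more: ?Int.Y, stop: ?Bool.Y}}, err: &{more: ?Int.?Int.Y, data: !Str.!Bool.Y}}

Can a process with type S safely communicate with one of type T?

YES

!Str | ?Str  ✓
  !Unit | ?Unit  ✓
    μY | μY  ✓ (μ self-dual)
      &{stop,err} | ⊕{stop,err}  ✓ same labels
        case stop:
          &{more,data,done} | ⊕{more,data,done}  ✓ same labels
            case more:
              ?Str | !Str  ✓
                ?Int | !Int  ✓
                  end | end  ✓
            case data:
              ?Unit | !Unit  ✓
                !Str | ?Str  ✓
                  Y | Y  ✓
            case done:
              &{more,stop} | ⊕{more,stop}  ✓ same labels
                case more:
                  !Int | ?Int  ✓
                    Y | Y  ✓
                case stop:
                  !Bool | ?Bool  ✓
                    Y | Y  ✓
        case err:
          ⊕{more,data} | &{more,data}  ✓ same labels
            case more:
              !Int | ?Int  ✓
                !Int | ?Int  ✓
                  Y | Y  ✓
            case data:
              ?Str | !Str  ✓
                ?Bool | !Bool  ✓
                  Y | Y  ✓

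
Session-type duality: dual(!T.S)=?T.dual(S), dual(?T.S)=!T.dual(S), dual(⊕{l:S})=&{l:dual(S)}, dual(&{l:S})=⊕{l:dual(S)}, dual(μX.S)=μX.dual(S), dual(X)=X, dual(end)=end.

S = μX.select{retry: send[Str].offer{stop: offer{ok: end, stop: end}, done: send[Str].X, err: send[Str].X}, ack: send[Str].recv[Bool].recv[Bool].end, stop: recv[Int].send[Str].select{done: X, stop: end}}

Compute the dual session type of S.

μX ↦ μX  (binder kept)
  select{retry,ack,stop} ↦ offer{retry,ack,stop}  (select→offer)
    case retry:
      send[Str] ↦ recv[Str]
        offer{stop,done,err} ↦ select{stop,done,err}  (external→internal)
          case stop:
            offer{ok,stop} ↦ select{ok,stop}  (external→internal)
              case ok:
                end ↦ end
              case stop:
                end ↦ end
          case done:
            send[Str] ↦ recv[Str]
              X ↦ X
          case err:
            send[Str] ↦ recv[Str]
              X ↦ X
    case ack:
      send[Str] ↦ recv[Str]
        recv[Bool] ↦ send[Bool]
          recv[Bool] ↦ send[Bool]
            end ↦ end
    case stop:
      recv[Int] ↦ send[Int]
        send[Str] ↦ recv[Str]
          select{done,stop} ↦ offer{done,stop}  (select→offer)
            case done:
              X ↦ X
            case stop:
              end ↦ end

μX.offer{retry: recv[Str].select{stop: select{ok: end, stop: end}, done: recv[Str].X, err: recv[Str].X}, ack: recv[Str].send[Bool].send[Bool].end, stop: send[Int].recv[Str].offer{done: X, stop: end}}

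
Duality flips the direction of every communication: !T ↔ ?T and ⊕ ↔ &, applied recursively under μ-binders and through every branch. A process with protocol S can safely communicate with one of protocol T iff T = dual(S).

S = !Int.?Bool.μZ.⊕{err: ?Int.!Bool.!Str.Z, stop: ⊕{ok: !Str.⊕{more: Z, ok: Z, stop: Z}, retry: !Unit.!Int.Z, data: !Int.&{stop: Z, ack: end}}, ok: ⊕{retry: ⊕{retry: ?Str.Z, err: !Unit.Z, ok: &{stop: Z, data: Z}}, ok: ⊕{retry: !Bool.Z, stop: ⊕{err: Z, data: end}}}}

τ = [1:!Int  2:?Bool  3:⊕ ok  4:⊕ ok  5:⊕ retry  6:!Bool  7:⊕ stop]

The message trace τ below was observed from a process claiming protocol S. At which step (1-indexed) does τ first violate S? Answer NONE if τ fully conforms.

@1 !Int  ok  state: ?Bool.μZ.…
@2 ?Bool  ok  state: μZ.…
@3 ⊕ ok  ok  state: ⊕{retry: ⊕{retry: ?Str.μZ.…, err: !Unit.μZ.…, ok: &{stop: μZ.…, data: μZ.…}}, ok: ⊕{retry: !Bool.μZ.…, stop: ⊕{err: μZ.…, data: end}}}
@4 ⊕ ok  ok  state: ⊕{retry: !Bool.μZ.…, stop: ⊕{err: μZ.…, data: end}}
@5 ⊕ retry  ok  state: !Bool.μZ.…
@6 !Bool  ok  state: μZ.…
@7 ⊕ stop  ok  state: ⊕{ok: !Str.⊕{more: μZ.…, ok: μZ.…, stop: μZ.…}, retry: !Unit.!Int.μZ.…, data: !Int.&{stop: μZ.…, ack: end}}
τ conforms to S (length 7)

NONE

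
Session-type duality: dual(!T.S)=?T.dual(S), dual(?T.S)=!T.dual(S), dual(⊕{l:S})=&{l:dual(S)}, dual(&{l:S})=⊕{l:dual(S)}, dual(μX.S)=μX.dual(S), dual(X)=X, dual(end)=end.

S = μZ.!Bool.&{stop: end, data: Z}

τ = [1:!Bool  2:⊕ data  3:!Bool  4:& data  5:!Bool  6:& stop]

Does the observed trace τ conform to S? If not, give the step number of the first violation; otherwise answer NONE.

2

[1] !Bool  match  residual = &{stop: end, data: μZ.…}
[2] got ⊕ data, protocol expects & stop or & data  ✗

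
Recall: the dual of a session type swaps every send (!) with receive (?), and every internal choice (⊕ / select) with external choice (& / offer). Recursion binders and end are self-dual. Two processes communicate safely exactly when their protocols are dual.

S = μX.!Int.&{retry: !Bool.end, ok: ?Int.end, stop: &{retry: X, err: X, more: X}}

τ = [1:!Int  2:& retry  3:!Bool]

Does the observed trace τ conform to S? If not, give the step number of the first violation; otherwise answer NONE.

NONE

step 1: !Int  ✓  state: &{retry: !Bool.end, ok: ?Int.end, stop: &{retry: μX.…, err: μX.…, more: μX.…}}
step 2: & retry  ✓  state: !Bool.end
step 3: !Bool  ✓  state: end
all 3 steps conform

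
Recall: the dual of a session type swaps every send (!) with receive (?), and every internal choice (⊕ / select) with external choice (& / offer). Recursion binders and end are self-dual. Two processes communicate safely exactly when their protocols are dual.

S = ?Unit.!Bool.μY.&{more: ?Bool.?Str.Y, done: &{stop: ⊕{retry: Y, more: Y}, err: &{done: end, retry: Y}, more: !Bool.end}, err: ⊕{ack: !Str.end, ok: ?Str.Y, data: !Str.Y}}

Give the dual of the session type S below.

?Unit ↦ !Unit
  !Bool ↦ ?Bool
    μY ↦ μY  (rec unchanged)
      &{more,done,err} ↦ ⊕{more,done,err}  (&→⊕)
        [more]
          ?Bool ↦ !Bool
            ?Str ↦ !Str
              dual(Y) = Y
        [done]
          &{stop,err,more} ↦ ⊕{stop,err,more}  (&→⊕)
            [stop]
              ⊕{retry,more} ↦ &{retry,more}  (select→offer)
                [retry]
                  dual(Y) = Y
                [more]
                  dual(Y) = Y
            [err]
              &{done,retry} ↦ ⊕{done,retry}  (&→⊕)
                [done]
                  dual(end) = end
                [retry]
                  dual(Y) = Y
            [more]
              !Bool ↦ ?Bool
                dual(end) = end
        [err]
          ⊕{ack,ok,data} ↦ &{ack,ok,data}  (select→offer)
            [ack]
              !Str ↦ ?Str
                dual(end) = end
            [ok]
              ?Str ↦ !Str
                dual(Y) = Y
            [data]
              !Str ↦ ?Str
                dual(Y) = Y

!Unit.?Bool.μY.⊕{more: !Bool.!Str.Y, done: ⊕{stop: &{retry: Y, more: Y}, err: ⊕{done: end, retry: Y}, more: ?Bool.end}, err: &{ack: ?Str.end, ok: !Str.Y, data: ?Str.Y}}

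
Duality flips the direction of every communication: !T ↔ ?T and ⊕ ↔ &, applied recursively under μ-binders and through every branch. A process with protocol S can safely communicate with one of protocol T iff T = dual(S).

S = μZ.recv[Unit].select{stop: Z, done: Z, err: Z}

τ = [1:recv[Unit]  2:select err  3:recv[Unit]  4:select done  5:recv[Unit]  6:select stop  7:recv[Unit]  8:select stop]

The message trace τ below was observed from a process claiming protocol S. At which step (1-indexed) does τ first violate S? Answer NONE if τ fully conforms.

step 1: recv[Unit]  match  cont: select{stop: μZ.…, done: μZ.…, err: μZ.…}
step 2: select err  match  cont: μZ.…
step 3: recv[Unit]  match  cont: select{stop: μZ.…, done: μZ.…, err: μZ.…}
step 4: select done  match  cont: μZ.…
step 5: recv[Unit]  match  cont: select{stop: μZ.…, done: μZ.…, err: μZ.…}
step 6: select stop  match  cont: μZ.…
step 7: recv[Unit]  match  cont: select{stop: μZ.…, done: μZ.…, err: μZ.…}
step 8: select stop  match  cont: μZ.…
τ conforms to S (length 8)

NONE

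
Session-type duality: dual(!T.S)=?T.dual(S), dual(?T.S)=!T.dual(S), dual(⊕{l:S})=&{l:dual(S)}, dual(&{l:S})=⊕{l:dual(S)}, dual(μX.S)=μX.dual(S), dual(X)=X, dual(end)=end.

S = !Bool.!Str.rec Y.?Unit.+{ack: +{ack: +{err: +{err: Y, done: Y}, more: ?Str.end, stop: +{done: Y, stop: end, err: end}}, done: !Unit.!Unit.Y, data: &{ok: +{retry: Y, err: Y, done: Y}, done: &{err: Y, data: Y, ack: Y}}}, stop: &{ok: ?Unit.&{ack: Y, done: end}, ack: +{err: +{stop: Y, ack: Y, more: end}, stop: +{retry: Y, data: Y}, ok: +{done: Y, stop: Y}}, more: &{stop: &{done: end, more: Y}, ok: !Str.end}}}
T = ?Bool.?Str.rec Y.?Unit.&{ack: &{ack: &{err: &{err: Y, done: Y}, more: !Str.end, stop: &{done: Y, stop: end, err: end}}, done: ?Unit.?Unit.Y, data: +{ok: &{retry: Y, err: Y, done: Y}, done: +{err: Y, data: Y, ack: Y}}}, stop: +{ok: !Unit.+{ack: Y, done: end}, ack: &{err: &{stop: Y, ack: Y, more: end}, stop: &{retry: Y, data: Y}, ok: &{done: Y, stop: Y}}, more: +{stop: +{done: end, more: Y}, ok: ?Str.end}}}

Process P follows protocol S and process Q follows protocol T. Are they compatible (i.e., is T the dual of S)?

!Bool vs ?Bool  ✓
  !Str vs ?Str  ✓
    rec Y vs rec Y  ✓ (rec unchanged)
      ?Unit vs ?Unit  ✗ same direction on both sides — not dual

NO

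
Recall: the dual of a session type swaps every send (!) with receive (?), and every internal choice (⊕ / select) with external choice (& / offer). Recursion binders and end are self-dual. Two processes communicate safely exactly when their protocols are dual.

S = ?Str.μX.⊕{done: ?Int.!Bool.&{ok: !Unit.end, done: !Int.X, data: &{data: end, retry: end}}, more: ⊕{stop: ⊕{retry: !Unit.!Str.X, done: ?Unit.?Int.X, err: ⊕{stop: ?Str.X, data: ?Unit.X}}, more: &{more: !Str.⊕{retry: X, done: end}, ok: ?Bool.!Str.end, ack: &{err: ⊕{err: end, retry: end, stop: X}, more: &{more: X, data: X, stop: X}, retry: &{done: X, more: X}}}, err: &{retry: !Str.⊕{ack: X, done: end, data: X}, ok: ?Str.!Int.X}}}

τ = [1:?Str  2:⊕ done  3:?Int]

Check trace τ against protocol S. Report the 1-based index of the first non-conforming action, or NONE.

NONE

step 1: ?Str  ok  state: μX.…
step 2: ⊕ done  ok  state: ?Int.!Bool.&{ok: !Unit.end, done: !Int.μX.…, data: &{data: end, retry: end}}
step 3: ?Int  ok  state: !Bool.&{ok: !Unit.end, done: !Int.μX.…, data: &{data: end, retry: end}}
trace exhausted — no violation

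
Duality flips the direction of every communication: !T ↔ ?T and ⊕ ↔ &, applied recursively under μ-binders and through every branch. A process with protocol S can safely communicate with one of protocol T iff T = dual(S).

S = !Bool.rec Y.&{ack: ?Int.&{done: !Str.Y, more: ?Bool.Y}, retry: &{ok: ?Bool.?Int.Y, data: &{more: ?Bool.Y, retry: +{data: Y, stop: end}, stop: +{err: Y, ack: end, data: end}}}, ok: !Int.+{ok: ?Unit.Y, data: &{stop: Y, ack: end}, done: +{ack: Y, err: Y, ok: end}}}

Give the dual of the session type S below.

!Bool → ?Bool
  rec Y → rec Y  (μ self-dual)
    &{ack,retry,ok} → +{ack,retry,ok}  (external→internal)
      [ack]
        ?Int → !Int
          &{done,more} → +{done,more}  (external→internal)
            [done]
              !Str → ?Str
                dual(Y) = Y
            [more]
              ?Bool → !Bool
                dual(Y) = Y
      [retry]
        &{ok,data} → +{ok,data}  (external→internal)
          [ok]
            ?Bool → !Bool
              ?Int → !Int
                dual(Y) = Y
          [data]
            &{more,retry,stop} → +{more,retry,stop}  (external→internal)
              [more]
                ?Bool → !Bool
                  dual(Y) = Y
              [retry]
                +{data,stop} → &{data,stop}  (select→offer)
                  [data]
                    dual(Y) = Y
                  [stop]
                    dual(end) = end
              [stop]
                +{err,ack,data} → &{err,ack,data}  (select→offer)
                  [err]
                    dual(Y) = Y
                  [ack]
                    dual(end) = end
                  [data]
                    dual(end) = end
      [ok]
        !Int → ?Int
          +{ok,data,done} → &{ok,data,done}  (select→offer)
            [ok]
              ?Unit → !Unit
                dual(Y) = Y
            [data]
              &{stop,ack} → +{stop,ack}  (external→internal)
                [stop]
                  dual(Y) = Y
                [ack]
                  dual(end) = end
            [done]
              +{ack,err,ok} → &{ack,err,ok}  (select→offer)
                [ack]
                  dual(Y) = Y
                [err]
                  dual(Y) = Y
                [ok]
                  dual(end) = end

?Bool.rec Y.+{ack: !Int.+{done: ?Str.Y, more: !Bool.Y}, retry: +{ok: !Bool.!Int.Y, data: +{more: !Bool.Y, retry: &{data: Y, stop: end}, stop: &{err: Y, ack: end, data: end}}}, ok: ?Int.&{ok: !Unit.Y, data: +{stop: Y, ack: end}, done: &{ack: Y, err: Y, ok: end}}}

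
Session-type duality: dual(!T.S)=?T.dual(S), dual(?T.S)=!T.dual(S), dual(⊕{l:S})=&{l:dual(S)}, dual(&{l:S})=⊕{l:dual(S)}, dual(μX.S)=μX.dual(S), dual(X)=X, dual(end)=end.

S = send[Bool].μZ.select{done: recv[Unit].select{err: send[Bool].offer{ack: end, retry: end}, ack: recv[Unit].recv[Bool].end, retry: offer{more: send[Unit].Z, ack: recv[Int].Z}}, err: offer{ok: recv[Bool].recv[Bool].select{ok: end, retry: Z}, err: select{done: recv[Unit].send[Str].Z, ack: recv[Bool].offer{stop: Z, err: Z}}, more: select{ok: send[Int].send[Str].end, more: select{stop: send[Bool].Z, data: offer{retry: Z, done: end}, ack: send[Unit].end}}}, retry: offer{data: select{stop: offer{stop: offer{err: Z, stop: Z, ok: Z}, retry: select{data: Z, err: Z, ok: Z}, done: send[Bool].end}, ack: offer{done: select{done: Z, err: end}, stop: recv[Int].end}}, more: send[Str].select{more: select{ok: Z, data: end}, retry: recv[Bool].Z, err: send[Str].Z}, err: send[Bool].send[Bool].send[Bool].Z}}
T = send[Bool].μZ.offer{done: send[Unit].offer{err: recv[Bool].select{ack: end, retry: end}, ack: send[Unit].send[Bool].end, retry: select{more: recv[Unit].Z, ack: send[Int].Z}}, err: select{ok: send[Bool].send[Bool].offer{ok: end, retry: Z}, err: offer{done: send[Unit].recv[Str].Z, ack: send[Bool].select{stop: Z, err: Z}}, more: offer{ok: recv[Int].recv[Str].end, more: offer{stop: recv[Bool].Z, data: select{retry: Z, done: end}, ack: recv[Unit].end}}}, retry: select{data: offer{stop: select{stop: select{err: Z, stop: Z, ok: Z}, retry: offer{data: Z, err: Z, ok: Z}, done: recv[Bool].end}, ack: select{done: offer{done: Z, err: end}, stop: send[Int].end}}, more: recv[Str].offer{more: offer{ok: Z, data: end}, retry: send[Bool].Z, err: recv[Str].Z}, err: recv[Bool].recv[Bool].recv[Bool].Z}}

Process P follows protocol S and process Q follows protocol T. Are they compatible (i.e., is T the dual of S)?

NO

send[Bool] ‖ send[Bool]  ✗ same direction on both sides — not dual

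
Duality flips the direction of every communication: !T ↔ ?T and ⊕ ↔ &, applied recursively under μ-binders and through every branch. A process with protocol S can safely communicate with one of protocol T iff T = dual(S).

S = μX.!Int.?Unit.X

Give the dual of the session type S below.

μX = μX  (binder kept)
  !Int = ?Int
    ?Unit = !Unit
      X ↦ X

μX.?Int.!Unit.X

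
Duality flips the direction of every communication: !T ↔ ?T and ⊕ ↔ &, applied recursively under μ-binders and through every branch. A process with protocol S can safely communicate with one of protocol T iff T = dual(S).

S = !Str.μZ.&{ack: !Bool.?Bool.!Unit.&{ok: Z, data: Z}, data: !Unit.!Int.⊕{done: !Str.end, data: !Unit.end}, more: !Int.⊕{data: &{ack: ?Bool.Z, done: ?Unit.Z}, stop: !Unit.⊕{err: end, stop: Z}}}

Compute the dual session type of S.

?Str.μZ.⊕{ack: ?Bool.!Bool.?Unit.⊕{ok: Z, data: Z}, data: ?Unit.?Int.&{done: ?Str.end, data: ?Unit.end}, more: ?Int.&{data: ⊕{ack: !Bool.Z, done: !Unit.Z}, stop: ?Unit.&{err: end, stop: Z}}}

!Str → ?Str
  μZ → μZ  (μ self-dual)
    &{ack,data,more} → ⊕{ack,data,more}  (&→⊕)
      [ack]
        !Bool → ?Bool
          ?Bool → !Bool
            !Unit → ?Unit
              &{ok,data} → ⊕{ok,data}  (&→⊕)
                [ok]
                  dual(Z) = Z
                [data]
                  dual(Z) = Z
      [data]
        !Unit → ?Unit
          !Int → ?Int
            ⊕{done,data} → &{done,data}  (internal→external)
              [done]
                !Str → ?Str
                  dual(end) = end
              [data]
                !Unit → ?Unit
                  dual(end) = end
      [more]
        !Int → ?Int
          ⊕{data,stop} → &{data,stop}  (internal→external)
            [data]
              &{ack,done} → ⊕{ack,done}  (&→⊕)
                [ack]
                  ?Bool → !Bool
                    dual(Z) = Z
                [done]
                  ?Unit → !Unit
                    dual(Z) = Z
            [stop]
              !Unit → ?Unit
                ⊕{err,stop} → &{err,stop}  (internal→external)
                  [err]
                    dual(end) = end
                  [stop]
                    dual(Z) = Z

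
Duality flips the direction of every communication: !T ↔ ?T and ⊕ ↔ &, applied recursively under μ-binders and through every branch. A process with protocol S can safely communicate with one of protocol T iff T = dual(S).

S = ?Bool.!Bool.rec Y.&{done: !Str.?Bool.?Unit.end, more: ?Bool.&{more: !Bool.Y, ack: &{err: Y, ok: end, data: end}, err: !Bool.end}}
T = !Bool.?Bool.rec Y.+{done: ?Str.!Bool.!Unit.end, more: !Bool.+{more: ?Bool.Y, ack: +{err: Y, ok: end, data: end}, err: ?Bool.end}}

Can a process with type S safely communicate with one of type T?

?Bool vs !Bool  ✓
  !Bool vs ?Bool  ✓
    rec Y vs rec Y  ✓ (μ self-dual)
      &{done,more} vs +{done,more}  ✓ same labels
        [done]
          !Str vs ?Str  ✓
            ?Bool vs !Bool  ✓
              ?Unit vs !Unit  ✓
                end vs end  ✓
        [more]
          ?Bool vs !Bool  ✓
            &{more,ack,err} vs +{more,ack,err}  ✓ same labels
              [more]
                !Bool vs ?Bool  ✓
                  Y vs Y  ✓
              [ack]
                &{err,ok,data} vs +{err,ok,data}  ✓ same labels
                  [err]
                    Y vs Y  ✓
                  [ok]
                    end vs end  ✓
                  [data]
                    end vs end  ✓
              [err]
                !Bool vs ?Bool  ✓
                  end vs end  ✓

YES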